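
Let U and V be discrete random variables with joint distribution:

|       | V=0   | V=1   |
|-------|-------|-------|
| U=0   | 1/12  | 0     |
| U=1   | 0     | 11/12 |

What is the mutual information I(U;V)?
Marginal P(U) (row sums):
  P(U=0) = 1/12 + 0 = 1/12
  P(U=1) = 0 + 11/12 = 11/12
Marginal P(V) (column sums):
  P(V=0) = 1/12 + 0 = 1/12
  P(V=1) = 0 + 11/12 = 11/12

H(U) = -[(1/12)·log₂(1/12) + (11/12)·log₂(11/12)]
  = 0.2987 + 0.1151
  = 0.4138 bits
H(V) = -[(1/12)·log₂(1/12) + (11/12)·log₂(11/12)]
  = 0.2987 + 0.1151
  = 0.4138 bits
H(U,V) = -[(1/12)·log₂(1/12) + (11/12)·log₂(11/12)]
  = 0.2987 + 0.1151
  = 0.4138 bits

I(U;V) = H(U) + H(V) - H(U,V)
  = 0.4138 + 0.4138 - 0.4138
  = 0.4138 bits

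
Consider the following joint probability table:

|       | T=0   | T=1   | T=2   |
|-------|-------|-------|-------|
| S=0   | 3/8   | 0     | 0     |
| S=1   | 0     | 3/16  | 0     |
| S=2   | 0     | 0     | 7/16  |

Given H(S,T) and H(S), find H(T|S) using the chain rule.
From the chain rule: H(S,T) = H(S) + H(T|S)
Therefore: H(T|S) = H(S,T) - H(S)

H(S,T) = -[(3/8)·log₂(3/8) + (3/16)·log₂(3/16) + (7/16)·log₂(7/16)]
  = 0.5306 + 0.4528 + 0.5218
  = 1.5052 bits
Marginal P(S) (row sums):
  P(S=0) = 3/8 + 0 + 0 = 3/8
  P(S=1) = 0 + 3/16 + 0 = 3/16
  P(S=2) = 0 + 0 + 7/16 = 7/16
H(S) = -[(3/8)·log₂(3/8) + (3/16)·log₂(3/16) + (7/16)·log₂(7/16)]
  = 0.5306 + 0.4528 + 0.5218
  = 1.5052 bits

H(T|S) = 1.5052 - 1.5052 = 0.0000 bits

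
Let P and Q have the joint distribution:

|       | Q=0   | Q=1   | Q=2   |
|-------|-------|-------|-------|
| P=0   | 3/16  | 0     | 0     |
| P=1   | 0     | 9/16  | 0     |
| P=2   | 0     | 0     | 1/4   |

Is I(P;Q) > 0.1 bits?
Marginal P(P) (row sums):
  P(P=0) = 3/16 + 0 + 0 = 3/16
  P(P=1) = 0 + 9/16 + 0 = 9/16
  P(P=2) = 0 + 0 + 1/4 = 1/4
Marginal P(Q) (column sums):
  P(Q=0) = 3/16 + 0 + 0 = 3/16
  P(Q=1) = 0 + 9/16 + 0 = 9/16
  P(Q=2) = 0 + 0 + 1/4 = 1/4

H(P) = -[(3/16)·log₂(3/16) + (9/16)·log₂(9/16) + (1/4)·log₂(1/4)]
  = 0.4528 + 0.4669 + 0.5000
  = 1.4197 bits
H(Q) = -[(3/16)·log₂(3/16) + (9/16)·log₂(9/16) + (1/4)·log₂(1/4)]
  = 0.4528 + 0.4669 + 0.5000
  = 1.4197 bits
H(P,Q) = -[(3/16)·log₂(3/16) + (9/16)·log₂(9/16) + (1/4)·log₂(1/4)]
  = 0.4528 + 0.4669 + 0.5000
  = 1.4197 bits

I(P;Q) = H(P) + H(Q) - H(P,Q)
  = 1.4197 + 1.4197 - 1.4197
  = 1.4197 bits

Yes. I(P;Q) = 1.4197 bits, which is > 0.1 bits.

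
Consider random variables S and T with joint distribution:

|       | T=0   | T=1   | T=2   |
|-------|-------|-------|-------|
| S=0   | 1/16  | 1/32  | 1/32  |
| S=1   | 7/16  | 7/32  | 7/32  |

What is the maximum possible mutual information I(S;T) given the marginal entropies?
The upper bound on mutual information is I(S;T) ≤ min(H(S), H(T)).

Marginal P(S) (row sums):
  P(S=0) = 1/16 + 1/32 + 1/32 = 1/8
  P(S=1) = 7/16 + 7/32 + 7/32 = 7/8
Marginal P(T) (column sums):
  P(T=0) = 1/16 + 7/16 = 1/2
  P(T=1) = 1/32 + 7/32 = 1/4
  P(T=2) = 1/32 + 7/32 = 1/4

H(S) = -[(1/8)·log₂(1/8) + (7/8)·log₂(7/8)]
  = 0.3750 + 0.1686
  = 0.5436 bits
H(T) = -[(1/2)·log₂(1/2) + (1/4)·log₂(1/4) + (1/4)·log₂(1/4)]
  = 0.5000 + 0.5000 + 0.5000
  = 1.5000 bits

Maximum possible I(S;T) = min(0.5436, 1.5000) = 0.5436 bits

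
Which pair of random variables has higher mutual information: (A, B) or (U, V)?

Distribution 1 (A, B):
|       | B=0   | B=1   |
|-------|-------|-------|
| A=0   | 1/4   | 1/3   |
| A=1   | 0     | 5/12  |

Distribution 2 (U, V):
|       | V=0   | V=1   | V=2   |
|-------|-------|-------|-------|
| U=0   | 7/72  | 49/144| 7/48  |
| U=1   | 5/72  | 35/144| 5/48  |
Distribution 1 (A, B):
Marginal P(A) (row sums):
  P(A=0) = 1/4 + 1/3 = 7/12
  P(A=1) = 0 + 5/12 = 5/12
Marginal P(B) (column sums):
  P(B=0) = 1/4 + 0 = 1/4
  P(B=1) = 1/3 + 5/12 = 3/4

H(A) = -[(7/12)·log₂(7/12) + (5/12)·log₂(5/12)]
  = 0.4536 + 0.5263
  = 0.9799 bits
H(B) = -[(1/4)·log₂(1/4) + (3/4)·log₂(3/4)]
  = 0.5000 + 0.3113
  = 0.8113 bits
H(A,B) = -[(1/4)·log₂(1/4) + (1/3)·log₂(1/3) + (5/12)·log₂(5/12)]
  = 0.5000 + 0.5283 + 0.5263
  = 1.5546 bits

I(A;B) = H(A) + H(B) - H(A,B)
  = 0.9799 + 0.8113 - 1.5546
  = 0.2366 bits

Distribution 2 (U, V):
Marginal P(U) (row sums):
  P(U=0) = 7/72 + 49/144 + 7/48 = 7/12
  P(U=1) = 5/72 + 35/144 + 5/48 = 5/12
Marginal P(V) (column sums):
  P(V=0) = 7/72 + 5/72 = 1/6
  P(V=1) = 49/144 + 35/144 = 7/12
  P(V=2) = 7/48 + 5/48 = 1/4

H(U) = -[(7/12)·log₂(7/12) + (5/12)·log₂(5/12)]
  = 0.4536 + 0.5263
  = 0.9799 bits
H(V) = -[(1/6)·log₂(1/6) + (7/12)·log₂(7/12) + (1/4)·log₂(1/4)]
  = 0.4308 + 0.4536 + 0.5000
  = 1.3844 bits
H(U,V) = -[(7/72)·log₂(7/72) + (49/144)·log₂(49/144) + (7/48)·log₂(7/48) + (5/72)·log₂(5/72) + (35/144)·log₂(35/144) + (5/48)·log₂(5/48)]
  = 0.3269 + 0.5292 + 0.4051 + 0.2672 + 0.4960 + 0.3399
  = 2.3643 bits

I(U;V) = H(U) + H(V) - H(U,V)
  = 0.9799 + 1.3844 - 2.3643
  = 0.0000 bits

I(A;B) = 0.2366 bits > I(U;V) = 0.0000 bits, so (A, B) has the higher mutual information (stronger dependence).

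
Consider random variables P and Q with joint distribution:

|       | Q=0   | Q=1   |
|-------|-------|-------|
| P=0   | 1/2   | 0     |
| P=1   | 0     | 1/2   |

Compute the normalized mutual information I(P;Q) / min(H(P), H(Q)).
Marginal P(P) (row sums):
  P(P=0) = 1/2 + 0 = 1/2
  P(P=1) = 0 + 1/2 = 1/2
Marginal P(Q) (column sums):
  P(Q=0) = 1/2 + 0 = 1/2
  P(Q=1) = 0 + 1/2 = 1/2

H(P) = -[(1/2)·log₂(1/2) + (1/2)·log₂(1/2)]
  = 0.5000 + 0.5000
  = 1.0000 bits
H(Q) = -[(1/2)·log₂(1/2) + (1/2)·log₂(1/2)]
  = 0.5000 + 0.5000
  = 1.0000 bits
H(P,Q) = -[(1/2)·log₂(1/2) + (1/2)·log₂(1/2)]
  = 0.5000 + 0.5000
  = 1.0000 bits

I(P;Q) = H(P) + H(Q) - H(P,Q)
  = 1.0000 + 1.0000 - 1.0000
  = 1.0000 bits

min(H(P), H(Q)) = min(1.0000, 1.0000) = 1.0000 bits
Normalized MI = 1.0000 / 1.0000 = 1.0000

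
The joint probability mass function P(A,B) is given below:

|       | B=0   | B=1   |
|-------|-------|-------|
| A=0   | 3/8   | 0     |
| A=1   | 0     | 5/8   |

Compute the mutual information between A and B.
Marginal P(A) (row sums):
  P(A=0) = 3/8 + 0 = 3/8
  P(A=1) = 0 + 5/8 = 5/8
Marginal P(B) (column sums):
  P(B=0) = 3/8 + 0 = 3/8
  P(B=1) = 0 + 5/8 = 5/8

H(A) = -[(3/8)·log₂(3/8) + (5/8)·log₂(5/8)]
  = 0.5306 + 0.4238
  = 0.9544 bits
H(B) = -[(3/8)·log₂(3/8) + (5/8)·log₂(5/8)]
  = 0.5306 + 0.4238
  = 0.9544 bits
H(A,B) = -[(3/8)·log₂(3/8) + (5/8)·log₂(5/8)]
  = 0.5306 + 0.4238
  = 0.9544 bits

I(A;B) = H(A) + H(B) - H(A,B)
  = 0.9544 + 0.9544 - 0.9544
  = 0.9544 bits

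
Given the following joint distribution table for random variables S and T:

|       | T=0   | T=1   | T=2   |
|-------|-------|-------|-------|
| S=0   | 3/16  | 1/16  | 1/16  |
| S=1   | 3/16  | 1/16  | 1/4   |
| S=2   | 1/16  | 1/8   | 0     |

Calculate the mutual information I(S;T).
Marginal P(S) (row sums):
  P(S=0) = 3/16 + 1/16 + 1/16 = 5/16
  P(S=1) = 3/16 + 1/16 + 1/4 = 1/2
  P(S=2) = 1/16 + 1/8 + 0 = 3/16
Marginal P(T) (column sums):
  P(T=0) = 3/16 + 3/16 + 1/16 = 7/16
  P(T=1) = 1/16 + 1/16 + 1/8 = 1/4
  P(T=2) = 1/16 + 1/4 + 0 = 5/16

H(S) = -[(5/16)·log₂(5/16) + (1/2)·log₂(1/2) + (3/16)·log₂(3/16)]
  = 0.5244 + 0.5000 + 0.4528
  = 1.4772 bits
H(T) = -[(7/16)·log₂(7/16) + (1/4)·log₂(1/4) + (5/16)·log₂(5/16)]
  = 0.5218 + 0.5000 + 0.5244
  = 1.5462 bits
H(S,T) = -[(3/16)·log₂(3/16) + (1/16)·log₂(1/16) + (1/16)·log₂(1/16) + (3/16)·log₂(3/16) + (1/16)·log₂(1/16) + (1/4)·log₂(1/4) + (1/16)·log₂(1/16) + (1/8)·log₂(1/8)]
  = 0.4528 + 0.2500 + 0.2500 + 0.4528 + 0.2500 + 0.5000 + 0.2500 + 0.3750
  = 2.7806 bits

I(S;T) = H(S) + H(T) - H(S,T)
  = 1.4772 + 1.5462 - 2.7806
  = 0.2428 bits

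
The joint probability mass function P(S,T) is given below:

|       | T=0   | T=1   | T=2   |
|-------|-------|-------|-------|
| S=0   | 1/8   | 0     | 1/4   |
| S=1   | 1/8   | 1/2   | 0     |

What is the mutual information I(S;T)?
Marginal P(S) (row sums):
  P(S=0) = 1/8 + 0 + 1/4 = 3/8
  P(S=1) = 1/8 + 1/2 + 0 = 5/8
Marginal P(T) (column sums):
  P(T=0) = 1/8 + 1/8 = 1/4
  P(T=1) = 0 + 1/2 = 1/2
  P(T=2) = 1/4 + 0 = 1/4

H(S) = -[(3/8)·log₂(3/8) + (5/8)·log₂(5/8)]
  = 0.5306 + 0.4238
  = 0.9544 bits
H(T) = -[(1/4)·log₂(1/4) + (1/2)·log₂(1/2) + (1/4)·log₂(1/4)]
  = 0.5000 + 0.5000 + 0.5000
  = 1.5000 bits
H(S,T) = -[(1/8)·log₂(1/8) + (1/4)·log₂(1/4) + (1/8)·log₂(1/8) + (1/2)·log₂(1/2)]
  = 0.3750 + 0.5000 + 0.3750 + 0.5000
  = 1.7500 bits

I(S;T) = H(S) + H(T) - H(S,T)
  = 0.9544 + 1.5000 - 1.7500
  = 0.7044 bits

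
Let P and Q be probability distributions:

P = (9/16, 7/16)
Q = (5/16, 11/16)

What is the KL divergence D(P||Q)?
D(P||Q) = Σ P(i) log₂(P(i)/Q(i))
  i=0: (9/16) × log₂((9/16)/(5/16)) = (9/16) × log₂(9/5) = 0.4770
  i=1: (7/16) × log₂((7/16)/(11/16)) = (7/16) × log₂(7/11) = -0.2853
D(P||Q) = 0.4770 - 0.2853
  = 0.1917 bits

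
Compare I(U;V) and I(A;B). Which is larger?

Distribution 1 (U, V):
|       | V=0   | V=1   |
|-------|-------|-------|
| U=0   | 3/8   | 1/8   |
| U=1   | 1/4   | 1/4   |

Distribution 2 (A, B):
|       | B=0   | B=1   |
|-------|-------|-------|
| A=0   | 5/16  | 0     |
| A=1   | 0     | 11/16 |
Distribution 1 (U, V):
Marginal P(U) (row sums):
  P(U=0) = 3/8 + 1/8 = 1/2
  P(U=1) = 1/4 + 1/4 = 1/2
Marginal P(V) (column sums):
  P(V=0) = 3/8 + 1/4 = 5/8
  P(V=1) = 1/8 + 1/4 = 3/8

H(U) = -[(1/2)·log₂(1/2) + (1/2)·log₂(1/2)]
  = 0.5000 + 0.5000
  = 1.0000 bits
H(V) = -[(5/8)·log₂(5/8) + (3/8)·log₂(3/8)]
  = 0.4238 + 0.5306
  = 0.9544 bits
H(U,V) = -[(3/8)·log₂(3/8) + (1/8)·log₂(1/8) + (1/4)·log₂(1/4) + (1/4)·log₂(1/4)]
  = 0.5306 + 0.3750 + 0.5000 + 0.5000
  = 1.9056 bits

I(U;V) = H(U) + H(V) - H(U,V)
  = 1.0000 + 0.9544 - 1.9056
  = 0.0488 bits

Distribution 2 (A, B):
Marginal P(A) (row sums):
  P(A=0) = 5/16 + 0 = 5/16
  P(A=1) = 0 + 11/16 = 11/16
Marginal P(B) (column sums):
  P(B=0) = 5/16 + 0 = 5/16
  P(B=1) = 0 + 11/16 = 11/16

H(A) = -[(5/16)·log₂(5/16) + (11/16)·log₂(11/16)]
  = 0.5244 + 0.3716
  = 0.8960 bits
H(B) = -[(5/16)·log₂(5/16) + (11/16)·log₂(11/16)]
  = 0.5244 + 0.3716
  = 0.8960 bits
H(A,B) = -[(5/16)·log₂(5/16) + (11/16)·log₂(11/16)]
  = 0.5244 + 0.3716
  = 0.8960 bits

I(A;B) = H(A) + H(B) - H(A,B)
  = 0.8960 + 0.8960 - 0.8960
  = 0.8960 bits

I(A;B) = 0.8960 bits > I(U;V) = 0.0488 bits, so (A, B) has the higher mutual information (stronger dependence).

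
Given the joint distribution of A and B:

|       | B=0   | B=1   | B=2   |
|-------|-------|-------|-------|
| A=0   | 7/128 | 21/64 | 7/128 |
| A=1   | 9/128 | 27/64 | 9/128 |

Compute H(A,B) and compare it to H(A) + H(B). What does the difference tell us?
Marginal P(A) (row sums):
  P(A=0) = 7/128 + 21/64 + 7/128 = 7/16
  P(A=1) = 9/128 + 27/64 + 9/128 = 9/16
Marginal P(B) (column sums):
  P(B=0) = 7/128 + 9/128 = 1/8
  P(B=1) = 21/64 + 27/64 = 3/4
  P(B=2) = 7/128 + 9/128 = 1/8

H(A,B) = -[(7/128)·log₂(7/128) + (21/64)·log₂(21/64) + (7/128)·log₂(7/128) + (9/128)·log₂(9/128) + (27/64)·log₂(27/64) + (9/128)·log₂(9/128)]
  = 0.2293 + 0.5275 + 0.2293 + 0.2693 + 0.5253 + 0.2693
  = 2.0500 bits
H(A) = -[(7/16)·log₂(7/16) + (9/16)·log₂(9/16)]
  = 0.5218 + 0.4669
  = 0.9887 bits
H(B) = -[(1/8)·log₂(1/8) + (3/4)·log₂(3/4) + (1/8)·log₂(1/8)]
  = 0.3750 + 0.3113 + 0.3750
  = 1.0613 bits

H(A) + H(B) = 0.9887 + 1.0613 = 2.0500 bits
Difference: H(A) + H(B) - H(A,B) = 2.0500 - 2.0500 = 0.0000 bits = I(A;B)

The difference is the mutual information; it is 0 here, so A and B are independent (the joint entropy equals the sum of the marginal entropies).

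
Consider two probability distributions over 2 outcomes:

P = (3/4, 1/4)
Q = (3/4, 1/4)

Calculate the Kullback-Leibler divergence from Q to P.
D(P||Q) = Σ P(i) log₂(P(i)/Q(i))
  i=0: (3/4) × log₂((3/4)/(3/4)) = (3/4) × log₂(1) = 0.0000
  i=1: (1/4) × log₂((1/4)/(1/4)) = (1/4) × log₂(1) = 0.0000
D(P||Q) = 0.0000 + 0.0000
  = 0.0000 bits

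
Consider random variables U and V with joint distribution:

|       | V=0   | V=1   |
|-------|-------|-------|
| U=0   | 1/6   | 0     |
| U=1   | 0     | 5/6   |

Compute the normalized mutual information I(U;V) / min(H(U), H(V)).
Marginal P(U) (row sums):
  P(U=0) = 1/6 + 0 = 1/6
  P(U=1) = 0 + 5/6 = 5/6
Marginal P(V) (column sums):
  P(V=0) = 1/6 + 0 = 1/6
  P(V=1) = 0 + 5/6 = 5/6

H(U) = -[(1/6)·log₂(1/6) + (5/6)·log₂(5/6)]
  = 0.4308 + 0.2192
  = 0.6500 bits
H(V) = -[(1/6)·log₂(1/6) + (5/6)·log₂(5/6)]
  = 0.4308 + 0.2192
  = 0.6500 bits
H(U,V) = -[(1/6)·log₂(1/6) + (5/6)·log₂(5/6)]
  = 0.4308 + 0.2192
  = 0.6500 bits

I(U;V) = H(U) + H(V) - H(U,V)
  = 0.6500 + 0.6500 - 0.6500
  = 0.6500 bits

min(H(U), H(V)) = min(0.6500, 0.6500) = 0.6500 bits
Normalized MI = 0.6500 / 0.6500 = 1.0000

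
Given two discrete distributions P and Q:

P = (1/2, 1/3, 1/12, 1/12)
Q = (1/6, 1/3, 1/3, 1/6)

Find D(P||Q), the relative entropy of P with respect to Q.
D(P||Q) = Σ P(i) log₂(P(i)/Q(i))
  i=0: (1/2) × log₂((1/2)/(1/6)) = (1/2) × log₂(3) = 0.7925
  i=1: (1/3) × log₂((1/3)/(1/3)) = (1/3) × log₂(1) = 0.0000
  i=2: (1/12) × log₂((1/12)/(1/3)) = (1/12) × log₂(1/4) = -0.1667
  i=3: (1/12) × log₂((1/12)/(1/6)) = (1/12) × log₂(1/2) = -0.0833
D(P||Q) = 0.7925 + 0.0000 - 0.1667 - 0.0833
  = 0.5425 bits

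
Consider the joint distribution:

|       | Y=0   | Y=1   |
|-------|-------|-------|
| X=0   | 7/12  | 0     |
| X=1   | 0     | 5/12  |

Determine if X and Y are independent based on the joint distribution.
Marginal P(X) (row sums):
  P(X=0) = 7/12 + 0 = 7/12
  P(X=1) = 0 + 5/12 = 5/12
Marginal P(Y) (column sums):
  P(Y=0) = 7/12 + 0 = 7/12
  P(Y=1) = 0 + 5/12 = 5/12

X and Y are independent iff P(X=i,Y=j) = P(X=i)·P(Y=j) for every cell.
  P(X=0)·P(Y=0) = 7/12 × 7/12 = 49/144, but P(X=0,Y=0) = 7/12 ✗

No, X and Y are not independent. Quantitatively, I(X;Y) > 0:

H(X) = -[(7/12)·log₂(7/12) + (5/12)·log₂(5/12)]
  = 0.4536 + 0.5263
  = 0.9799 bits
H(Y) = -[(7/12)·log₂(7/12) + (5/12)·log₂(5/12)]
  = 0.4536 + 0.5263
  = 0.9799 bits
H(X,Y) = -[(7/12)·log₂(7/12) + (5/12)·log₂(5/12)]
  = 0.4536 + 0.5263
  = 0.9799 bits
I(X;Y) = H(X) + H(Y) - H(X,Y) = 0.9799 + 0.9799 - 0.9799 = 0.9799 bits > 0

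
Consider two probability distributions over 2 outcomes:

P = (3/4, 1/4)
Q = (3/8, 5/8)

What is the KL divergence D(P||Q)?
D(P||Q) = Σ P(i) log₂(P(i)/Q(i))
  i=0: (3/4) × log₂((3/4)/(3/8)) = (3/4) × log₂(2) = 0.7500
  i=1: (1/4) × log₂((1/4)/(5/8)) = (1/4) × log₂(2/5) = -0.3305
D(P||Q) = 0.7500 - 0.3305
  = 0.4195 bits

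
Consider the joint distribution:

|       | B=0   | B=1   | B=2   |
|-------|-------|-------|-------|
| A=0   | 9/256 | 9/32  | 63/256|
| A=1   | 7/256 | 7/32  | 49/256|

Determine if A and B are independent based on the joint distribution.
Marginal P(A) (row sums):
  P(A=0) = 9/256 + 9/32 + 63/256 = 9/16
  P(A=1) = 7/256 + 7/32 + 49/256 = 7/16
Marginal P(B) (column sums):
  P(B=0) = 9/256 + 7/256 = 1/16
  P(B=1) = 9/32 + 7/32 = 1/2
  P(B=2) = 63/256 + 49/256 = 7/16

A and B are independent iff P(A=i,B=j) = P(A=i)·P(B=j) for every cell.
  P(A=0)·P(B=0) = 9/16 × 1/16 = 9/256 = P(A=0,B=0) ✓
  P(A=0)·P(B=1) = 9/16 × 1/2 = 9/32 = P(A=0,B=1) ✓
  P(A=0)·P(B=2) = 9/16 × 7/16 = 63/256 = P(A=0,B=2) ✓
  P(A=1)·P(B=0) = 7/16 × 1/16 = 7/256 = P(A=1,B=0) ✓
  P(A=1)·P(B=1) = 7/16 × 1/2 = 7/32 = P(A=1,B=1) ✓
  P(A=1)·P(B=2) = 7/16 × 7/16 = 49/256 = P(A=1,B=2) ✓

Yes, A and B are independent: every cell factors, so I(A;B) = 0 bits.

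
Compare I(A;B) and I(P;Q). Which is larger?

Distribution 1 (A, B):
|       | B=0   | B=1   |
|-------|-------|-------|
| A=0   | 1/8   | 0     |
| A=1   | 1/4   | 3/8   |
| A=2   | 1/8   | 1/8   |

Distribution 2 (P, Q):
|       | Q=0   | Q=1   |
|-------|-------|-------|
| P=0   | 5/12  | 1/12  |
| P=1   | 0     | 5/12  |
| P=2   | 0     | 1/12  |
Distribution 1 (A, B):
Marginal P(A) (row sums):
  P(A=0) = 1/8 + 0 = 1/8
  P(A=1) = 1/4 + 3/8 = 5/8
  P(A=2) = 1/8 + 1/8 = 1/4
Marginal P(B) (column sums):
  P(B=0) = 1/8 + 1/4 + 1/8 = 1/2
  P(B=1) = 0 + 3/8 + 1/8 = 1/2

H(A) = -[(1/8)·log₂(1/8) + (5/8)·log₂(5/8) + (1/4)·log₂(1/4)]
  = 0.3750 + 0.4238 + 0.5000
  = 1.2988 bits
H(B) = -[(1/2)·log₂(1/2) + (1/2)·log₂(1/2)]
  = 0.5000 + 0.5000
  = 1.0000 bits
H(A,B) = -[(1/8)·log₂(1/8) + (1/4)·log₂(1/4) + (3/8)·log₂(3/8) + (1/8)·log₂(1/8) + (1/8)·log₂(1/8)]
  = 0.3750 + 0.5000 + 0.5306 + 0.3750 + 0.3750
  = 2.1556 bits

I(A;B) = H(A) + H(B) - H(A,B)
  = 1.2988 + 1.0000 - 2.1556
  = 0.1432 bits

Distribution 2 (P, Q):
Marginal P(P) (row sums):
  P(P=0) = 5/12 + 1/12 = 1/2
  P(P=1) = 0 + 5/12 = 5/12
  P(P=2) = 0 + 1/12 = 1/12
Marginal P(Q) (column sums):
  P(Q=0) = 5/12 + 0 + 0 = 5/12
  P(Q=1) = 1/12 + 5/12 + 1/12 = 7/12

H(P) = -[(1/2)·log₂(1/2) + (5/12)·log₂(5/12) + (1/12)·log₂(1/12)]
  = 0.5000 + 0.5263 + 0.2987
  = 1.3250 bits
H(Q) = -[(5/12)·log₂(5/12) + (7/12)·log₂(7/12)]
  = 0.5263 + 0.4536
  = 0.9799 bits
H(P,Q) = -[(5/12)·log₂(5/12) + (1/12)·log₂(1/12) + (5/12)·log₂(5/12) + (1/12)·log₂(1/12)]
  = 0.5263 + 0.2987 + 0.5263 + 0.2987
  = 1.6500 bits

I(P;Q) = H(P) + H(Q) - H(P,Q)
  = 1.3250 + 0.9799 - 1.6500
  = 0.6549 bits

I(P;Q) = 0.6549 bits > I(A;B) = 0.1432 bits, so (P, Q) has the higher mutual information (stronger dependence).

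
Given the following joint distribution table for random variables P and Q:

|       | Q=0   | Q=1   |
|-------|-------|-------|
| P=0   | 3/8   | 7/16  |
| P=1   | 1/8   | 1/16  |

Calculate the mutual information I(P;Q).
Marginal P(P) (row sums):
  P(P=0) = 3/8 + 7/16 = 13/16
  P(P=1) = 1/8 + 1/16 = 3/16
Marginal P(Q) (column sums):
  P(Q=0) = 3/8 + 1/8 = 1/2
  P(Q=1) = 7/16 + 1/16 = 1/2

H(P) = -[(13/16)·log₂(13/16) + (3/16)·log₂(3/16)]
  = 0.2434 + 0.4528
  = 0.6962 bits
H(Q) = -[(1/2)·log₂(1/2) + (1/2)·log₂(1/2)]
  = 0.5000 + 0.5000
  = 1.0000 bits
H(P,Q) = -[(3/8)·log₂(3/8) + (7/16)·log₂(7/16) + (1/8)·log₂(1/8) + (1/16)·log₂(1/16)]
  = 0.5306 + 0.5218 + 0.3750 + 0.2500
  = 1.6774 bits

I(P;Q) = H(P) + H(Q) - H(P,Q)
  = 0.6962 + 1.0000 - 1.6774
  = 0.0188 bits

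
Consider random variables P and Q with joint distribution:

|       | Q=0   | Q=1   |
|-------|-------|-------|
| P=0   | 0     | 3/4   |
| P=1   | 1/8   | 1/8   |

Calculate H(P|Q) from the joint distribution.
Marginal P(Q) (column sums):
  P(Q=0) = 0 + 1/8 = 1/8
  P(Q=1) = 3/4 + 1/8 = 7/8

H(P|Q) = -Σ P(P,Q)·log₂ P(P|Q), where P(P|Q) = P(P,Q) / P(Q)
  (cells with P(P,Q) = 0 contribute 0)
  (P=0,Q=1): P(P|Q) = (3/4)/(7/8) = 6/7;  -(3/4)·log₂(6/7) = 0.1668
  (P=1,Q=0): P(P|Q) = (1/8)/(1/8) = 1;  -(1/8)·log₂(1) = 0.0000
  (P=1,Q=1): P(P|Q) = (1/8)/(7/8) = 1/7;  -(1/8)·log₂(1/7) = 0.3509
H(P|Q) = 0.1668 + 0.0000 + 0.3509
  = 0.5177 bits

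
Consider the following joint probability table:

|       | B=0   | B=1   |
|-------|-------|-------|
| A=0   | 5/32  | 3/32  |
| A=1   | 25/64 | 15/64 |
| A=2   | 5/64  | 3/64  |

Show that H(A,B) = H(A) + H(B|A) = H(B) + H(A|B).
Marginal P(A) (row sums):
  P(A=0) = 5/32 + 3/32 = 1/4
  P(A=1) = 25/64 + 15/64 = 5/8
  P(A=2) = 5/64 + 3/64 = 1/8
Marginal P(B) (column sums):
  P(B=0) = 5/32 + 25/64 + 5/64 = 5/8
  P(B=1) = 3/32 + 15/64 + 3/64 = 3/8

Decomposition 1: H(A) + H(B|A)
H(A) = -[(1/4)·log₂(1/4) + (5/8)·log₂(5/8) + (1/8)·log₂(1/8)]
  = 0.5000 + 0.4238 + 0.3750
  = 1.2988 bits
H(B|A) = -Σ P(A,B)·log₂ P(B|A), where P(B|A) = P(A,B) / P(A)
  (A=0,B=0): P(B|A) = (5/32)/(1/4) = 5/8;  -(5/32)·log₂(5/8) = 0.1059
  (A=0,B=1): P(B|A) = (3/32)/(1/4) = 3/8;  -(3/32)·log₂(3/8) = 0.1327
  (A=1,B=0): P(B|A) = (25/64)/(5/8) = 5/8;  -(25/64)·log₂(5/8) = 0.2649
  (A=1,B=1): P(B|A) = (15/64)/(5/8) = 3/8;  -(15/64)·log₂(3/8) = 0.3316
  (A=2,B=0): P(B|A) = (5/64)/(1/8) = 5/8;  -(5/64)·log₂(5/8) = 0.0530
  (A=2,B=1): P(B|A) = (3/64)/(1/8) = 3/8;  -(3/64)·log₂(3/8) = 0.0663
H(B|A) = 0.1059 + 0.1327 + 0.2649 + 0.3316 + 0.0530 + 0.0663
  = 0.9544 bits
H(A) + H(B|A) = 1.2988 + 0.9544 = 2.2532 bits

Decomposition 2: H(B) + H(A|B)
H(B) = -[(5/8)·log₂(5/8) + (3/8)·log₂(3/8)]
  = 0.4238 + 0.5306
  = 0.9544 bits
H(A|B) = -Σ P(A,B)·log₂ P(A|B), where P(A|B) = P(A,B) / P(B)
  (A=0,B=0): P(A|B) = (5/32)/(5/8) = 1/4;  -(5/32)·log₂(1/4) = 0.3125
  (A=0,B=1): P(A|B) = (3/32)/(3/8) = 1/4;  -(3/32)·log₂(1/4) = 0.1875
  (A=1,B=0): P(A|B) = (25/64)/(5/8) = 5/8;  -(25/64)·log₂(5/8) = 0.2649
  (A=1,B=1): P(A|B) = (15/64)/(3/8) = 5/8;  -(15/64)·log₂(5/8) = 0.1589
  (A=2,B=0): P(A|B) = (5/64)/(5/8) = 1/8;  -(5/64)·log₂(1/8) = 0.2344
  (A=2,B=1): P(A|B) = (3/64)/(3/8) = 1/8;  -(3/64)·log₂(1/8) = 0.1406
H(A|B) = 0.3125 + 0.1875 + 0.2649 + 0.1589 + 0.2344 + 0.1406
  = 1.2988 bits
H(B) + H(A|B) = 0.9544 + 1.2988 = 2.2532 bits

Direct computation of the joint entropy:
H(A,B) = -[(5/32)·log₂(5/32) + (3/32)·log₂(3/32) + (25/64)·log₂(25/64) + (15/64)·log₂(15/64) + (5/64)·log₂(5/64) + (3/64)·log₂(3/64)]
  = 0.4184 + 0.3202 + 0.5297 + 0.4906 + 0.2873 + 0.2070
  = 2.2532 bits

All three agree: H(A,B) = 2.2532 bits ✓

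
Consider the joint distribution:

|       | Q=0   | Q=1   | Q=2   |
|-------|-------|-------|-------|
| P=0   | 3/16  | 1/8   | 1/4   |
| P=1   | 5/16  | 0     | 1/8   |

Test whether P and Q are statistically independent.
Marginal P(P) (row sums):
  P(P=0) = 3/16 + 1/8 + 1/4 = 9/16
  P(P=1) = 5/16 + 0 + 1/8 = 7/16
Marginal P(Q) (column sums):
  P(Q=0) = 3/16 + 5/16 = 1/2
  P(Q=1) = 1/8 + 0 = 1/8
  P(Q=2) = 1/4 + 1/8 = 3/8

P and Q are independent iff P(P=i,Q=j) = P(P=i)·P(Q=j) for every cell.
  P(P=0)·P(Q=0) = 9/16 × 1/2 = 9/32, but P(P=0,Q=0) = 3/16 ✗

No, P and Q are not independent. Quantitatively, I(P;Q) > 0:

H(P) = -[(9/16)·log₂(9/16) + (7/16)·log₂(7/16)]
  = 0.4669 + 0.5218
  = 0.9887 bits
H(Q) = -[(1/2)·log₂(1/2) + (1/8)·log₂(1/8) + (3/8)·log₂(3/8)]
  = 0.5000 + 0.3750 + 0.5306
  = 1.4056 bits
H(P,Q) = -[(3/16)·log₂(3/16) + (1/8)·log₂(1/8) + (1/4)·log₂(1/4) + (5/16)·log₂(5/16) + (1/8)·log₂(1/8)]
  = 0.4528 + 0.3750 + 0.5000 + 0.5244 + 0.3750
  = 2.2272 bits
I(P;Q) = H(P) + H(Q) - H(P,Q) = 0.9887 + 1.4056 - 2.2272 = 0.1671 bits > 0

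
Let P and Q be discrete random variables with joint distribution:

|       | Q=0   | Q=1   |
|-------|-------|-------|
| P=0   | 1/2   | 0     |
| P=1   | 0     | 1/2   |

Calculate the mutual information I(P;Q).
Marginal P(P) (row sums):
  P(P=0) = 1/2 + 0 = 1/2
  P(P=1) = 0 + 1/2 = 1/2
Marginal P(Q) (column sums):
  P(Q=0) = 1/2 + 0 = 1/2
  P(Q=1) = 0 + 1/2 = 1/2

H(P) = -[(1/2)·log₂(1/2) + (1/2)·log₂(1/2)]
  = 0.5000 + 0.5000
  = 1.0000 bits
H(Q) = -[(1/2)·log₂(1/2) + (1/2)·log₂(1/2)]
  = 0.5000 + 0.5000
  = 1.0000 bits
H(P,Q) = -[(1/2)·log₂(1/2) + (1/2)·log₂(1/2)]
  = 0.5000 + 0.5000
  = 1.0000 bits

I(P;Q) = H(P) + H(Q) - H(P,Q)
  = 1.0000 + 1.0000 - 1.0000
  = 1.0000 bits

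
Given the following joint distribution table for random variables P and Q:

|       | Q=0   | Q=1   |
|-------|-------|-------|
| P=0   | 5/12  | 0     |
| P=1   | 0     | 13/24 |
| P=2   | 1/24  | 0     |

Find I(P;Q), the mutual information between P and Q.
Marginal P(P) (row sums):
  P(P=0) = 5/12 + 0 = 5/12
  P(P=1) = 0 + 13/24 = 13/24
  P(P=2) = 1/24 + 0 = 1/24
Marginal P(Q) (column sums):
  P(Q=0) = 5/12 + 0 + 1/24 = 11/24
  P(Q=1) = 0 + 13/24 + 0 = 13/24

H(P) = -[(5/12)·log₂(5/12) + (13/24)·log₂(13/24) + (1/24)·log₂(1/24)]
  = 0.5263 + 0.4791 + 0.1910
  = 1.1964 bits
H(Q) = -[(11/24)·log₂(11/24) + (13/24)·log₂(13/24)]
  = 0.5159 + 0.4791
  = 0.9950 bits
H(P,Q) = -[(5/12)·log₂(5/12) + (13/24)·log₂(13/24) + (1/24)·log₂(1/24)]
  = 0.5263 + 0.4791 + 0.1910
  = 1.1964 bits

I(P;Q) = H(P) + H(Q) - H(P,Q)
  = 1.1964 + 0.9950 - 1.1964
  = 0.9950 bits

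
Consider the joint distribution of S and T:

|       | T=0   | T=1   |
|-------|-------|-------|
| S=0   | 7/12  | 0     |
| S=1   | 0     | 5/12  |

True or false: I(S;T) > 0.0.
Marginal P(S) (row sums):
  P(S=0) = 7/12 + 0 = 7/12
  P(S=1) = 0 + 5/12 = 5/12
Marginal P(T) (column sums):
  P(T=0) = 7/12 + 0 = 7/12
  P(T=1) = 0 + 5/12 = 5/12

H(S) = -[(7/12)·log₂(7/12) + (5/12)·log₂(5/12)]
  = 0.4536 + 0.5263
  = 0.9799 bits
H(T) = -[(7/12)·log₂(7/12) + (5/12)·log₂(5/12)]
  = 0.4536 + 0.5263
  = 0.9799 bits
H(S,T) = -[(7/12)·log₂(7/12) + (5/12)·log₂(5/12)]
  = 0.4536 + 0.5263
  = 0.9799 bits

I(S;T) = H(S) + H(T) - H(S,T)
  = 0.9799 + 0.9799 - 0.9799
  = 0.9799 bits

True. I(S;T) = 0.9799 bits, which is > 0.0 bits.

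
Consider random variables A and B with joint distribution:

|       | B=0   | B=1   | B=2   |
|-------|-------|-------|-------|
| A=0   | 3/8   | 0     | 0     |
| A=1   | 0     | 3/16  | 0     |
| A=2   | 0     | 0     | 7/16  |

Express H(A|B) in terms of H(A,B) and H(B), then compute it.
H(A|B) = H(A,B) - H(B)

Marginal P(B) (column sums):
  P(B=0) = 3/8 + 0 + 0 = 3/8
  P(B=1) = 0 + 3/16 + 0 = 3/16
  P(B=2) = 0 + 0 + 7/16 = 7/16

H(A,B) = -[(3/8)·log₂(3/8) + (3/16)·log₂(3/16) + (7/16)·log₂(7/16)]
  = 0.5306 + 0.4528 + 0.5218
  = 1.5052 bits
H(B) = -[(3/8)·log₂(3/8) + (3/16)·log₂(3/16) + (7/16)·log₂(7/16)]
  = 0.5306 + 0.4528 + 0.5218
  = 1.5052 bits

H(A|B) = 1.5052 - 1.5052 = 0.0000 bits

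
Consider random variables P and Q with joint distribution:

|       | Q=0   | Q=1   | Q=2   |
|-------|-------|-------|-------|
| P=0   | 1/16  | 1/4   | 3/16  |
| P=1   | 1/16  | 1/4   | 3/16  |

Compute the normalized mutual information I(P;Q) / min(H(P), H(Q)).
Marginal P(P) (row sums):
  P(P=0) = 1/16 + 1/4 + 3/16 = 1/2
  P(P=1) = 1/16 + 1/4 + 3/16 = 1/2
Marginal P(Q) (column sums):
  P(Q=0) = 1/16 + 1/16 = 1/8
  P(Q=1) = 1/4 + 1/4 = 1/2
  P(Q=2) = 3/16 + 3/16 = 3/8

H(P) = -[(1/2)·log₂(1/2) + (1/2)·log₂(1/2)]
  = 0.5000 + 0.5000
  = 1.0000 bits
H(Q) = -[(1/8)·log₂(1/8) + (1/2)·log₂(1/2) + (3/8)·log₂(3/8)]
  = 0.3750 + 0.5000 + 0.5306
  = 1.4056 bits
H(P,Q) = -[(1/16)·log₂(1/16) + (1/4)·log₂(1/4) + (3/16)·log₂(3/16) + (1/16)·log₂(1/16) + (1/4)·log₂(1/4) + (3/16)·log₂(3/16)]
  = 0.2500 + 0.5000 + 0.4528 + 0.2500 + 0.5000 + 0.4528
  = 2.4056 bits

I(P;Q) = H(P) + H(Q) - H(P,Q)
  = 1.0000 + 1.4056 - 2.4056
  = 0.0000 bits

min(H(P), H(Q)) = min(1.0000, 1.4056) = 1.0000 bits
Normalized MI = 0.0000 / 1.0000 = 0.0000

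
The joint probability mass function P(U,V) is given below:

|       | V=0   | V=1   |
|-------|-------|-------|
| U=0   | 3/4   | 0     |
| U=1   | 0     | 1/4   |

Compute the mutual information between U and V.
Marginal P(U) (row sums):
  P(U=0) = 3/4 + 0 = 3/4
  P(U=1) = 0 + 1/4 = 1/4
Marginal P(V) (column sums):
  P(V=0) = 3/4 + 0 = 3/4
  P(V=1) = 0 + 1/4 = 1/4

H(U) = -[(3/4)·log₂(3/4) + (1/4)·log₂(1/4)]
  = 0.3113 + 0.5000
  = 0.8113 bits
H(V) = -[(3/4)·log₂(3/4) + (1/4)·log₂(1/4)]
  = 0.3113 + 0.5000
  = 0.8113 bits
H(U,V) = -[(3/4)·log₂(3/4) + (1/4)·log₂(1/4)]
  = 0.3113 + 0.5000
  = 0.8113 bits

I(U;V) = H(U) + H(V) - H(U,V)
  = 0.8113 + 0.8113 - 0.8113
  = 0.8113 bits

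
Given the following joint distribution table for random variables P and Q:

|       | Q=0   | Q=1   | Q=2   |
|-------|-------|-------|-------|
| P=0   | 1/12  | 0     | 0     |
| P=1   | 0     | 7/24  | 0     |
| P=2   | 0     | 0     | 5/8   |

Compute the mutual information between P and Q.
Marginal P(P) (row sums):
  P(P=0) = 1/12 + 0 + 0 = 1/12
  P(P=1) = 0 + 7/24 + 0 = 7/24
  P(P=2) = 0 + 0 + 5/8 = 5/8
Marginal P(Q) (column sums):
  P(Q=0) = 1/12 + 0 + 0 = 1/12
  P(Q=1) = 0 + 7/24 + 0 = 7/24
  P(Q=2) = 0 + 0 + 5/8 = 5/8

H(P) = -[(1/12)·log₂(1/12) + (7/24)·log₂(7/24) + (5/8)·log₂(5/8)]
  = 0.2987 + 0.5185 + 0.4238
  = 1.2410 bits
H(Q) = -[(1/12)·log₂(1/12) + (7/24)·log₂(7/24) + (5/8)·log₂(5/8)]
  = 0.2987 + 0.5185 + 0.4238
  = 1.2410 bits
H(P,Q) = -[(1/12)·log₂(1/12) + (7/24)·log₂(7/24) + (5/8)·log₂(5/8)]
  = 0.2987 + 0.5185 + 0.4238
  = 1.2410 bits

I(P;Q) = H(P) + H(Q) - H(P,Q)
  = 1.2410 + 1.2410 - 1.2410
  = 1.2410 bits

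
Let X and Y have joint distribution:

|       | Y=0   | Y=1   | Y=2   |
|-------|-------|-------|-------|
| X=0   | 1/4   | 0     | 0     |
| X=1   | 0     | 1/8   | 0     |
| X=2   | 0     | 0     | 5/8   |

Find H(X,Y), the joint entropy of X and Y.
H(X,Y) = -Σ P(X,Y) log₂ P(X,Y), summed over the non-zero cells:
H(X,Y) = -[(1/4)·log₂(1/4) + (1/8)·log₂(1/8) + (5/8)·log₂(5/8)]
  = 0.5000 + 0.3750 + 0.4238
  = 1.2988 bits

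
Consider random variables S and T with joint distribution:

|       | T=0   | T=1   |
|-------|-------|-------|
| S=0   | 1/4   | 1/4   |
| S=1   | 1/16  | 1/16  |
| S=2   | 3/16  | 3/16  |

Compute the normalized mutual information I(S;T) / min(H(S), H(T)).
Marginal P(S) (row sums):
  P(S=0) = 1/4 + 1/4 = 1/2
  P(S=1) = 1/16 + 1/16 = 1/8
  P(S=2) = 3/16 + 3/16 = 3/8
Marginal P(T) (column sums):
  P(T=0) = 1/4 + 1/16 + 3/16 = 1/2
  P(T=1) = 1/4 + 1/16 + 3/16 = 1/2

H(S) = -[(1/2)·log₂(1/2) + (1/8)·log₂(1/8) + (3/8)·log₂(3/8)]
  = 0.5000 + 0.3750 + 0.5306
  = 1.4056 bits
H(T) = -[(1/2)·log₂(1/2) + (1/2)·log₂(1/2)]
  = 0.5000 + 0.5000
  = 1.0000 bits
H(S,T) = -[(1/4)·log₂(1/4) + (1/4)·log₂(1/4) + (1/16)·log₂(1/16) + (1/16)·log₂(1/16) + (3/16)·log₂(3/16) + (3/16)·log₂(3/16)]
  = 0.5000 + 0.5000 + 0.2500 + 0.2500 + 0.4528 + 0.4528
  = 2.4056 bits

I(S;T) = H(S) + H(T) - H(S,T)
  = 1.4056 + 1.0000 - 2.4056
  = 0.0000 bits

min(H(S), H(T)) = min(1.4056, 1.0000) = 1.0000 bits
Normalized MI = 0.0000 / 1.0000 = 0.0000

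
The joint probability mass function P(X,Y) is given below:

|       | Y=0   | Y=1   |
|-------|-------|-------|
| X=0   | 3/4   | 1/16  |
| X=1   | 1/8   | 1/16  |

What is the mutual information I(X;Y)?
Marginal P(X) (row sums):
  P(X=0) = 3/4 + 1/16 = 13/16
  P(X=1) = 1/8 + 1/16 = 3/16
Marginal P(Y) (column sums):
  P(Y=0) = 3/4 + 1/8 = 7/8
  P(Y=1) = 1/16 + 1/16 = 1/8

H(X) = -[(13/16)·log₂(13/16) + (3/16)·log₂(3/16)]
  = 0.2434 + 0.4528
  = 0.6962 bits
H(Y) = -[(7/8)·log₂(7/8) + (1/8)·log₂(1/8)]
  = 0.1686 + 0.3750
  = 0.5436 bits
H(X,Y) = -[(3/4)·log₂(3/4) + (1/16)·log₂(1/16) + (1/8)·log₂(1/8) + (1/16)·log₂(1/16)]
  = 0.3113 + 0.2500 + 0.3750 + 0.2500
  = 1.1863 bits

I(X;Y) = H(X) + H(Y) - H(X,Y)
  = 0.6962 + 0.5436 - 1.1863
  = 0.0535 bits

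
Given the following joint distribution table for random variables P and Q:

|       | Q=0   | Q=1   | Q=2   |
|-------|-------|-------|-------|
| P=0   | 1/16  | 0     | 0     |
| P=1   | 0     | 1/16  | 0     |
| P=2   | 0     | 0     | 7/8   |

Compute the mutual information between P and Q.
Marginal P(P) (row sums):
  P(P=0) = 1/16 + 0 + 0 = 1/16
  P(P=1) = 0 + 1/16 + 0 = 1/16
  P(P=2) = 0 + 0 + 7/8 = 7/8
Marginal P(Q) (column sums):
  P(Q=0) = 1/16 + 0 + 0 = 1/16
  P(Q=1) = 0 + 1/16 + 0 = 1/16
  P(Q=2) = 0 + 0 + 7/8 = 7/8

H(P) = -[(1/16)·log₂(1/16) + (1/16)·log₂(1/16) + (7/8)·log₂(7/8)]
  = 0.2500 + 0.2500 + 0.1686
  = 0.6686 bits
H(Q) = -[(1/16)·log₂(1/16) + (1/16)·log₂(1/16) + (7/8)·log₂(7/8)]
  = 0.2500 + 0.2500 + 0.1686
  = 0.6686 bits
H(P,Q) = -[(1/16)·log₂(1/16) + (1/16)·log₂(1/16) + (7/8)·log₂(7/8)]
  = 0.2500 + 0.2500 + 0.1686
  = 0.6686 bits

I(P;Q) = H(P) + H(Q) - H(P,Q)
  = 0.6686 + 0.6686 - 0.6686
  = 0.6686 bits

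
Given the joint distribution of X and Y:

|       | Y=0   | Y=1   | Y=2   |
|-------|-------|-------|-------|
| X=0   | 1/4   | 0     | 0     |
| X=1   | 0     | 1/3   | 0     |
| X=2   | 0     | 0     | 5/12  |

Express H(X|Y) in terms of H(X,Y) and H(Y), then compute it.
H(X|Y) = H(X,Y) - H(Y)

Marginal P(Y) (column sums):
  P(Y=0) = 1/4 + 0 + 0 = 1/4
  P(Y=1) = 0 + 1/3 + 0 = 1/3
  P(Y=2) = 0 + 0 + 5/12 = 5/12

H(X,Y) = -[(1/4)·log₂(1/4) + (1/3)·log₂(1/3) + (5/12)·log₂(5/12)]
  = 0.5000 + 0.5283 + 0.5263
  = 1.5546 bits
H(Y) = -[(1/4)·log₂(1/4) + (1/3)·log₂(1/3) + (5/12)·log₂(5/12)]
  = 0.5000 + 0.5283 + 0.5263
  = 1.5546 bits

H(X|Y) = 1.5546 - 1.5546 = 0.0000 bits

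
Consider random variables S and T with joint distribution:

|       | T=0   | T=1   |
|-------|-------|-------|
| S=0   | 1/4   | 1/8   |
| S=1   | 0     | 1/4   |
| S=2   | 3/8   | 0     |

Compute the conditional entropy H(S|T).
Marginal P(T) (column sums):
  P(T=0) = 1/4 + 0 + 3/8 = 5/8
  P(T=1) = 1/8 + 1/4 + 0 = 3/8

H(S|T) = -Σ P(S,T)·log₂ P(S|T), where P(S|T) = P(S,T) / P(T)
  (cells with P(S,T) = 0 contribute 0)
  (S=0,T=0): P(S|T) = (1/4)/(5/8) = 2/5;  -(1/4)·log₂(2/5) = 0.3305
  (S=0,T=1): P(S|T) = (1/8)/(3/8) = 1/3;  -(1/8)·log₂(1/3) = 0.1981
  (S=1,T=1): P(S|T) = (1/4)/(3/8) = 2/3;  -(1/4)·log₂(2/3) = 0.1462
  (S=2,T=0): P(S|T) = (3/8)/(5/8) = 3/5;  -(3/8)·log₂(3/5) = 0.2764
H(S|T) = 0.3305 + 0.1981 + 0.1462 + 0.2764
  = 0.9512 bits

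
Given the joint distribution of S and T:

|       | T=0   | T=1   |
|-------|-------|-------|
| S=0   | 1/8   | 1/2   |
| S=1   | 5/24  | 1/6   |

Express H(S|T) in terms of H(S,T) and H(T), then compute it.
H(S|T) = H(S,T) - H(T)

Marginal P(T) (column sums):
  P(T=0) = 1/8 + 5/24 = 1/3
  P(T=1) = 1/2 + 1/6 = 2/3

H(S,T) = -[(1/8)·log₂(1/8) + (1/2)·log₂(1/2) + (5/24)·log₂(5/24) + (1/6)·log₂(1/6)]
  = 0.3750 + 0.5000 + 0.4715 + 0.4308
  = 1.7773 bits
H(T) = -[(1/3)·log₂(1/3) + (2/3)·log₂(2/3)]
  = 0.5283 + 0.3900
  = 0.9183 bits

H(S|T) = 1.7773 - 0.9183 = 0.8590 bits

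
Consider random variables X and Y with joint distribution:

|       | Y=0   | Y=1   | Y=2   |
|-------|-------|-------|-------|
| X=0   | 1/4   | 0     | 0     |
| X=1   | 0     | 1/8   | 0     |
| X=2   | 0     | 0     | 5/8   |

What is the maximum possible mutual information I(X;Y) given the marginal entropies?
The upper bound on mutual information is I(X;Y) ≤ min(H(X), H(Y)).

Marginal P(X) (row sums):
  P(X=0) = 1/4 + 0 + 0 = 1/4
  P(X=1) = 0 + 1/8 + 0 = 1/8
  P(X=2) = 0 + 0 + 5/8 = 5/8
Marginal P(Y) (column sums):
  P(Y=0) = 1/4 + 0 + 0 = 1/4
  P(Y=1) = 0 + 1/8 + 0 = 1/8
  P(Y=2) = 0 + 0 + 5/8 = 5/8

H(X) = -[(1/4)·log₂(1/4) + (1/8)·log₂(1/8) + (5/8)·log₂(5/8)]
  = 0.5000 + 0.3750 + 0.4238
  = 1.2988 bits
H(Y) = -[(1/4)·log₂(1/4) + (1/8)·log₂(1/8) + (5/8)·log₂(5/8)]
  = 0.5000 + 0.3750 + 0.4238
  = 1.2988 bits

Maximum possible I(X;Y) = min(1.2988, 1.2988) = 1.2988 bits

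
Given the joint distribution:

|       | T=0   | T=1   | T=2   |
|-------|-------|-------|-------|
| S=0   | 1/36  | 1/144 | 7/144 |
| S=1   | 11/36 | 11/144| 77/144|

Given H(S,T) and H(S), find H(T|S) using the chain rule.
From the chain rule: H(S,T) = H(S) + H(T|S)
Therefore: H(T|S) = H(S,T) - H(S)

H(S,T) = -[(1/36)·log₂(1/36) + (1/144)·log₂(1/144) + (7/144)·log₂(7/144) + (11/36)·log₂(11/36) + (11/144)·log₂(11/144) + (77/144)·log₂(77/144)]
  = 0.1436 + 0.0498 + 0.2121 + 0.5227 + 0.2834 + 0.4829
  = 1.6945 bits
Marginal P(S) (row sums):
  P(S=0) = 1/36 + 1/144 + 7/144 = 1/12
  P(S=1) = 11/36 + 11/144 + 77/144 = 11/12
H(S) = -[(1/12)·log₂(1/12) + (11/12)·log₂(11/12)]
  = 0.2987 + 0.1151
  = 0.4138 bits

H(T|S) = 1.6945 - 0.4138 = 1.2807 bits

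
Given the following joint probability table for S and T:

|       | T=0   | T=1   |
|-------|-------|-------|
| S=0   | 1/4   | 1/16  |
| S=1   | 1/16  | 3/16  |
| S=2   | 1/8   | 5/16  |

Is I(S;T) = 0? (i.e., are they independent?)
Marginal P(S) (row sums):
  P(S=0) = 1/4 + 1/16 = 5/16
  P(S=1) = 1/16 + 3/16 = 1/4
  P(S=2) = 1/8 + 5/16 = 7/16
Marginal P(T) (column sums):
  P(T=0) = 1/4 + 1/16 + 1/8 = 7/16
  P(T=1) = 1/16 + 3/16 + 5/16 = 9/16

S and T are independent iff P(S=i,T=j) = P(S=i)·P(T=j) for every cell.
  P(S=0)·P(T=0) = 5/16 × 7/16 = 35/256, but P(S=0,T=0) = 1/4 ✗

No, S and T are not independent. Quantitatively, I(S;T) > 0:

H(S) = -[(5/16)·log₂(5/16) + (1/4)·log₂(1/4) + (7/16)·log₂(7/16)]
  = 0.5244 + 0.5000 + 0.5218
  = 1.5462 bits
H(T) = -[(7/16)·log₂(7/16) + (9/16)·log₂(9/16)]
  = 0.5218 + 0.4669
  = 0.9887 bits
H(S,T) = -[(1/4)·log₂(1/4) + (1/16)·log₂(1/16) + (1/16)·log₂(1/16) + (3/16)·log₂(3/16) + (1/8)·log₂(1/8) + (5/16)·log₂(5/16)]
  = 0.5000 + 0.2500 + 0.2500 + 0.4528 + 0.3750 + 0.5244
  = 2.3522 bits
I(S;T) = H(S) + H(T) - H(S,T) = 1.5462 + 0.9887 - 2.3522 = 0.1827 bits > 0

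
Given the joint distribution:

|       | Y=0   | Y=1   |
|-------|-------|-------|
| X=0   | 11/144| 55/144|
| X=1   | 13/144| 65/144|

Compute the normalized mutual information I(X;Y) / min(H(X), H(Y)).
Marginal P(X) (row sums):
  P(X=0) = 11/144 + 55/144 = 11/24
  P(X=1) = 13/144 + 65/144 = 13/24
Marginal P(Y) (column sums):
  P(Y=0) = 11/144 + 13/144 = 1/6
  P(Y=1) = 55/144 + 65/144 = 5/6

H(X) = -[(11/24)·log₂(11/24) + (13/24)·log₂(13/24)]
  = 0.5159 + 0.4791
  = 0.9950 bits
H(Y) = -[(1/6)·log₂(1/6) + (5/6)·log₂(5/6)]
  = 0.4308 + 0.2192
  = 0.6500 bits
H(X,Y) = -[(11/144)·log₂(11/144) + (55/144)·log₂(55/144) + (13/144)·log₂(13/144) + (65/144)·log₂(65/144)]
  = 0.2834 + 0.5304 + 0.3132 + 0.5180
  = 1.6450 bits

I(X;Y) = H(X) + H(Y) - H(X,Y)
  = 0.9950 + 0.6500 - 1.6450
  = 0.0000 bits

min(H(X), H(Y)) = min(0.9950, 0.6500) = 0.6500 bits
Normalized MI = 0.0000 / 0.6500 = 0.0000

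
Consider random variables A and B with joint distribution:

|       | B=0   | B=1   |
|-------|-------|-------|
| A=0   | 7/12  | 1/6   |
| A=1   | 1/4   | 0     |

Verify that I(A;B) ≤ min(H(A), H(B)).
Marginal P(A) (row sums):
  P(A=0) = 7/12 + 1/6 = 3/4
  P(A=1) = 1/4 + 0 = 1/4
Marginal P(B) (column sums):
  P(B=0) = 7/12 + 1/4 = 5/6
  P(B=1) = 1/6 + 0 = 1/6

H(A) = -[(3/4)·log₂(3/4) + (1/4)·log₂(1/4)]
  = 0.3113 + 0.5000
  = 0.8113 bits
H(B) = -[(5/6)·log₂(5/6) + (1/6)·log₂(1/6)]
  = 0.2192 + 0.4308
  = 0.6500 bits
H(A,B) = -[(7/12)·log₂(7/12) + (1/6)·log₂(1/6) + (1/4)·log₂(1/4)]
  = 0.4536 + 0.4308 + 0.5000
  = 1.3844 bits

I(A;B) = H(A) + H(B) - H(A,B)
  = 0.8113 + 0.6500 - 1.3844
  = 0.0769 bits

min(H(A), H(B)) = min(0.8113, 0.6500) = 0.6500 bits
Since 0.0769 ≤ 0.6500, the bound is satisfied ✓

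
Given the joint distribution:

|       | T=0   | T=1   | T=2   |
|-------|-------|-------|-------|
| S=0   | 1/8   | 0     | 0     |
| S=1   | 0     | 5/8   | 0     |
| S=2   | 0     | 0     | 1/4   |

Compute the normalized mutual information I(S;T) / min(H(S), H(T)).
Marginal P(S) (row sums):
  P(S=0) = 1/8 + 0 + 0 = 1/8
  P(S=1) = 0 + 5/8 + 0 = 5/8
  P(S=2) = 0 + 0 + 1/4 = 1/4
Marginal P(T) (column sums):
  P(T=0) = 1/8 + 0 + 0 = 1/8
  P(T=1) = 0 + 5/8 + 0 = 5/8
  P(T=2) = 0 + 0 + 1/4 = 1/4

H(S) = -[(1/8)·log₂(1/8) + (5/8)·log₂(5/8) + (1/4)·log₂(1/4)]
  = 0.3750 + 0.4238 + 0.5000
  = 1.2988 bits
H(T) = -[(1/8)·log₂(1/8) + (5/8)·log₂(5/8) + (1/4)·log₂(1/4)]
  = 0.3750 + 0.4238 + 0.5000
  = 1.2988 bits
H(S,T) = -[(1/8)·log₂(1/8) + (5/8)·log₂(5/8) + (1/4)·log₂(1/4)]
  = 0.3750 + 0.4238 + 0.5000
  = 1.2988 bits

I(S;T) = H(S) + H(T) - H(S,T)
  = 1.2988 + 1.2988 - 1.2988
  = 1.2988 bits

min(H(S), H(T)) = min(1.2988, 1.2988) = 1.2988 bits
Normalized MI = 1.2988 / 1.2988 = 1.0000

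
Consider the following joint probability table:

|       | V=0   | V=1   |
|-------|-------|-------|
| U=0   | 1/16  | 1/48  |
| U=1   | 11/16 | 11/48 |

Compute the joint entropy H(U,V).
H(U,V) = -Σ P(U,V) log₂ P(U,V), summed over the non-zero cells:
H(U,V) = -[(1/16)·log₂(1/16) + (1/48)·log₂(1/48) + (11/16)·log₂(11/16) + (11/48)·log₂(11/48)]
  = 0.2500 + 0.1164 + 0.3716 + 0.4871
  = 1.2251 bits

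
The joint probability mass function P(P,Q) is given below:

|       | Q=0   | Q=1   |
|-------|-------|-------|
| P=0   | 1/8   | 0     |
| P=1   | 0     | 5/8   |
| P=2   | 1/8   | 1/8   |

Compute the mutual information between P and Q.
Marginal P(P) (row sums):
  P(P=0) = 1/8 + 0 = 1/8
  P(P=1) = 0 + 5/8 = 5/8
  P(P=2) = 1/8 + 1/8 = 1/4
Marginal P(Q) (column sums):
  P(Q=0) = 1/8 + 0 + 1/8 = 1/4
  P(Q=1) = 0 + 5/8 + 1/8 = 3/4

H(P) = -[(1/8)·log₂(1/8) + (5/8)·log₂(5/8) + (1/4)·log₂(1/4)]
  = 0.3750 + 0.4238 + 0.5000
  = 1.2988 bits
H(Q) = -[(1/4)·log₂(1/4) + (3/4)·log₂(3/4)]
  = 0.5000 + 0.3113
  = 0.8113 bits
H(P,Q) = -[(1/8)·log₂(1/8) + (5/8)·log₂(5/8) + (1/8)·log₂(1/8) + (1/8)·log₂(1/8)]
  = 0.3750 + 0.4238 + 0.3750 + 0.3750
  = 1.5488 bits

I(P;Q) = H(P) + H(Q) - H(P,Q)
  = 1.2988 + 0.8113 - 1.5488
  = 0.5613 bits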